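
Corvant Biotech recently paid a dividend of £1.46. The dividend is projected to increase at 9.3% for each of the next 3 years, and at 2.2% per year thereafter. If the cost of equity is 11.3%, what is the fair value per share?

£19.75

Two-stage DDM. Project D₁…D_3 at 0.093, terminal growth 0.022, discount at r = 0.113.
D_1 = 1.5958
D_2 = 1.7442
D_3 = 1.9064
Terminal value at t=3: TV = D_4/(r−g) = 1.9483/(0.113−0.022) = 21.4103
P₀ = 1.5958/(1+0.113)^1 + 1.7442/(1+0.113)^2 + 1.9064/(1+0.113)^3 + 21.4103/(1+0.113)^3 = 19.7532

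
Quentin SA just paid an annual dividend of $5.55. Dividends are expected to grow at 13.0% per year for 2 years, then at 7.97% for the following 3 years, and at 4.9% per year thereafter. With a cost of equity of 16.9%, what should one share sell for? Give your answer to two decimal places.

Three-stage DDM. Project D₁…D_5; terminal Gordon value at t=5 with g = 0.049; discount at r = 0.169.
D_1 = 6.2715
D_2 = 7.0868
D_3 = 7.6516
D_4 = 8.2614
D_5 = 8.9199
TV_5 = 9.3570/(0.169−0.049) = 77.9746
P₀ = Σ Dₜ/(1+r)ᵗ + TV_5/(1+r)^5 = 59.5676

$59.57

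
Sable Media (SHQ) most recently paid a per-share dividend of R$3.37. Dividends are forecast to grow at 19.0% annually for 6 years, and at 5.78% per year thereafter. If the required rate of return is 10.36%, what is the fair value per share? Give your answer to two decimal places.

Two-stage DDM. Project D₁…D_6 at 0.19, terminal growth 0.0578, discount at r = 0.1036.
D_1 = 4.0103
D_2 = 4.7723
D_3 = 5.6790
D_4 = 6.7580
D_5 = 8.0420
D_6 = 9.5700
Terminal value at t=6: TV = D_7/(r−g) = 10.1231/(0.1036−0.0578) = 221.0293
P₀ = 4.0103/(1+0.1036)^1 + 4.7723/(1+0.1036)^2 + 5.6790/(1+0.1036)^3 + 6.7580/(1+0.1036)^4 + 8.0420/(1+0.1036)^5 + 9.5700/(1+0.1036)^6 + 221.0293/(1+0.1036)^6 = 148.8859

R$148.89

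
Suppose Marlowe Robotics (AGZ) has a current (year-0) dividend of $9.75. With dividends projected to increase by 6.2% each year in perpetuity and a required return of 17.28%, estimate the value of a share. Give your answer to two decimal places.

$93.45

Gordon growth model: P₀ = D₁/(r − g). D₁ = 9.75 × (1 + 0.062) = 10.3545.
P₀ = 10.3545 / (0.1728 − 0.062) = 10.3545 / 0.1108 = 93.4522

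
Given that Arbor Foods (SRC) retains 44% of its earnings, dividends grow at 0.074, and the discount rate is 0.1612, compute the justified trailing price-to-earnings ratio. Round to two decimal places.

6.90

Payout ratio b = 1 − 0.44 = 0.56.
Justified trailing P/E = b(1+g)/(r−g) = 0.56×(1+0.074)/(0.1612−0.074) = 6.8972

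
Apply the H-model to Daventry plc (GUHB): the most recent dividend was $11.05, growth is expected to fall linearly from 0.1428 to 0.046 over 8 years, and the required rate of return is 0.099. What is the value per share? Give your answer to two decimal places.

H-model: P₀ = D₀[(1+g_L) + H(g_S−g_L)]/(r−g_L), with H = 8/2 = 4.
P₀ = 11.05 × [(1+0.046) + 4×(0.1428−0.046)] / (0.099−0.046)
   = 11.05 × 1.4332 / 0.053 = 298.8087

$298.81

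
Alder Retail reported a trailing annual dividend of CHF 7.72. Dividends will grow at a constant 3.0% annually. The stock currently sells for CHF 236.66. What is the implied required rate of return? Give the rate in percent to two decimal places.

Rearranging the constant-growth DDM: r = D₁/P₀ + g.
D₁ = 7.72 × (1 + 0.03) = 7.9516.
r = 7.9516 / 236.66 + 0.03 = 0.03360 + 0.03 = 0.06360

6.36%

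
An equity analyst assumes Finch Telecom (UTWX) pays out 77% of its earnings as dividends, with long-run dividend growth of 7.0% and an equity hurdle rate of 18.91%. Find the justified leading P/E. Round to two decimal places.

Justified leading P/E = b/(r−g) = 0.77/(0.1891−0.07) = 6.4652

6.47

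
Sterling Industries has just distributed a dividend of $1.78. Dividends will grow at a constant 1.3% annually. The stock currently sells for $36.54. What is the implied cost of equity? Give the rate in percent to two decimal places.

6.23%

Rearranging the constant-growth DDM: r = D₁/P₀ + g.
D₁ = 1.78 × (1 + 0.013) = 1.8031.
r = 1.8031 / 36.54 + 0.013 = 0.04935 + 0.013 = 0.06235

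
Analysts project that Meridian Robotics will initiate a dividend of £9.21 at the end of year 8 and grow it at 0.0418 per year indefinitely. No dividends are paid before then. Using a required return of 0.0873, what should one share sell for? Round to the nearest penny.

Deferred-dividend DDM. At t=7 the remaining stream is a growing perpetuity with first payment D_8 = 9.21.
V_7 = D_8/(r−g) = 9.21/(0.0873−0.0418) = 202.4176
P₀ = V_7/(1+r)^7 = 202.4176/(1+0.0873)^7 = 112.6685

£112.67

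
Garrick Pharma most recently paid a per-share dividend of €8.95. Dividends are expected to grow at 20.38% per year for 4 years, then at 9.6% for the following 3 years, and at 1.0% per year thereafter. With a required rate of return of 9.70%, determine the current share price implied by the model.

€234.52

Three-stage DDM. Project D₁…D_7; terminal Gordon value at t=7 with g = 0.01; discount at r = 0.097.
D_1 = 10.7740
D_2 = 12.9698
D_3 = 15.6130
D_4 = 18.7949
D_5 = 20.5992
D_6 = 22.5768
D_7 = 24.7441
TV_7 = 24.9916/(0.097−0.01) = 287.2594
P₀ = Σ Dₜ/(1+r)ᵗ + TV_7/(1+r)^7 = 234.5220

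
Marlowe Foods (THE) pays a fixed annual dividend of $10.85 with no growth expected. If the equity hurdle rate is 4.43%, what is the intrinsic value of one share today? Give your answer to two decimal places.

Zero-growth DDM (perpetuity): P₀ = D/r = 10.85 / 0.0443 = 244.9210

$244.92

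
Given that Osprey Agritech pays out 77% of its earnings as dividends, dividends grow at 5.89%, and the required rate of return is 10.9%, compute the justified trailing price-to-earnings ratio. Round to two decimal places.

Justified trailing P/E = b(1+g)/(r−g) = 0.77×(1+0.0589)/(0.109−0.0589) = 16.2745

16.27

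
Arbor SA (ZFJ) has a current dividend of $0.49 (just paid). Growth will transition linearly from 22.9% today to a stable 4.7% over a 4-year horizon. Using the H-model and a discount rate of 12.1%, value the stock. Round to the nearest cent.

$9.34

H-model: P₀ = D₀[(1+g_L) + H(g_S−g_L)]/(r−g_L), with H = 4/2 = 2.
P₀ = 0.49 × [(1+0.047) + 2×(0.229−0.047)] / (0.121−0.047)
   = 0.49 × 1.4110 / 0.074 = 9.3431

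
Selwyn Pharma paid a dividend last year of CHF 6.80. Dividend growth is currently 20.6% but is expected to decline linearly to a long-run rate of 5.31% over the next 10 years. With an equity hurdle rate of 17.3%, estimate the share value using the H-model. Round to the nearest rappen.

CHF 103.08

H-model: P₀ = D₀[(1+g_L) + H(g_S−g_L)]/(r−g_L), with H = 10/2 = 5.
P₀ = 6.80 × [(1+0.0531) + 5×(0.206−0.0531)] / (0.173−0.0531)
   = 6.80 × 1.8176 / 0.1199 = 103.0832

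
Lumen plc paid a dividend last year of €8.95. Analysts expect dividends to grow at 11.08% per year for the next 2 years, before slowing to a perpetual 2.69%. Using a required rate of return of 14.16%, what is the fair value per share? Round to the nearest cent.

Two-stage DDM. Project D₁…D_2 at 0.1108, terminal growth 0.0269, discount at r = 0.1416.
D_1 = 9.9417
D_2 = 11.0432
Terminal value at t=2: TV = D_3/(r−g) = 11.3403/(0.1416−0.0269) = 98.8689
P₀ = 9.9417/(1+0.1416)^1 + 11.0432/(1+0.1416)^2 + 98.8689/(1+0.1416)^2 = 93.0454

€93.05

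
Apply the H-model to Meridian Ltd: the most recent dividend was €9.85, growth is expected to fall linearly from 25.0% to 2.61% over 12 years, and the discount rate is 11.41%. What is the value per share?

H-model: P₀ = D₀[(1+g_L) + H(g_S−g_L)]/(r−g_L), with H = 12/2 = 6.
P₀ = 9.85 × [(1+0.0261) + 6×(0.25−0.0261)] / (0.1141−0.0261)
   = 9.85 × 2.3695 / 0.088 = 265.2224

€265.22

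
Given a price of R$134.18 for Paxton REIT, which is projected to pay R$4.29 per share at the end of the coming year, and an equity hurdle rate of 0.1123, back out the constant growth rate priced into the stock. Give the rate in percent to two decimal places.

8.03%

From P₀ = D₁/(r − g), the implied growth is g = r − D₁/P₀.
g = 0.1123 − 4.29/134.18 = 0.1123 − 0.03197 = 0.08033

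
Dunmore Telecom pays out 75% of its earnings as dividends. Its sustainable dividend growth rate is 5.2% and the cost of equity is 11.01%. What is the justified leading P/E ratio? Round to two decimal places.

12.91

Justified leading P/E = b/(r−g) = 0.75/(0.1101−0.052) = 12.9088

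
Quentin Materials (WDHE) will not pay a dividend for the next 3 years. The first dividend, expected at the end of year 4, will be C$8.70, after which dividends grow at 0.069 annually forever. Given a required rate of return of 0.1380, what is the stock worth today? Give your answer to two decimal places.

Deferred-dividend DDM. At t=3 the remaining stream is a growing perpetuity with first payment D_4 = 8.70.
V_3 = D_4/(r−g) = 8.70/(0.138−0.069) = 126.0870
P₀ = V_3/(1+r)^3 = 126.0870/(1+0.138)^3 = 85.5546

C$85.55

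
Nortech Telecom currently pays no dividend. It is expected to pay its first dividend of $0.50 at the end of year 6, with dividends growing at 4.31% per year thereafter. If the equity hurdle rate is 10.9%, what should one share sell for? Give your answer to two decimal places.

Deferred-dividend DDM. At t=5 the remaining stream is a growing perpetuity with first payment D_6 = 0.50.
V_5 = D_6/(r−g) = 0.50/(0.109−0.0431) = 7.5873
P₀ = V_5/(1+r)^5 = 7.5873/(1+0.109)^5 = 4.5230

$4.52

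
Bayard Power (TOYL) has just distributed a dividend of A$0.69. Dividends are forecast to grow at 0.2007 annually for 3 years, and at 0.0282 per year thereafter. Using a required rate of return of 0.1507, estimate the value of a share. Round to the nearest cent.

A$8.83

Two-stage DDM. Project D₁…D_3 at 0.2007, terminal growth 0.0282, discount at r = 0.1507.
D_1 = 0.8285
D_2 = 0.9948
D_3 = 1.1944
Terminal value at t=3: TV = D_4/(r−g) = 1.2281/(0.1507−0.0282) = 10.0252
P₀ = 0.8285/(1+0.1507)^1 + 0.9948/(1+0.1507)^2 + 1.1944/(1+0.1507)^3 + 10.0252/(1+0.1507)^3 = 8.8349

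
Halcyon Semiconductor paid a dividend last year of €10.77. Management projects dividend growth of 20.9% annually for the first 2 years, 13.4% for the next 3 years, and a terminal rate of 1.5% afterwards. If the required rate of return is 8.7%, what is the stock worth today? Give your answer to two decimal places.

€282.08

Three-stage DDM. Project D₁…D_5; terminal Gordon value at t=5 with g = 0.015; discount at r = 0.087.
D_1 = 13.0209
D_2 = 15.7423
D_3 = 17.8518
D_4 = 20.2439
D_5 = 22.9566
TV_5 = 23.3009/(0.087−0.015) = 323.6242
P₀ = Σ Dₜ/(1+r)ᵗ + TV_5/(1+r)^5 = 282.0809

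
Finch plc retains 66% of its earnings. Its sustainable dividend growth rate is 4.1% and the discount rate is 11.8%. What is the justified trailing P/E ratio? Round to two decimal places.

4.60

Payout ratio b = 1 − 0.66 = 0.34.
Justified trailing P/E = b(1+g)/(r−g) = 0.34×(1+0.041)/(0.118−0.041) = 4.5966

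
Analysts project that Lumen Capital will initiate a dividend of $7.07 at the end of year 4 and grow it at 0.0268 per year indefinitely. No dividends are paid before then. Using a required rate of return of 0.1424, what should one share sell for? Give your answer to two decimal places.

$41.02

Deferred-dividend DDM. At t=3 the remaining stream is a growing perpetuity with first payment D_4 = 7.07.
V_3 = D_4/(r−g) = 7.07/(0.1424−0.0268) = 61.1592
P₀ = V_3/(1+r)^3 = 61.1592/(1+0.1424)^3 = 41.0211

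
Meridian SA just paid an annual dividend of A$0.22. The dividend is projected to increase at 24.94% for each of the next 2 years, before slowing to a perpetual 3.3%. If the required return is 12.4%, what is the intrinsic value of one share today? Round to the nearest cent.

A$3.60

Two-stage DDM. Project D₁…D_2 at 0.2494, terminal growth 0.033, discount at r = 0.124.
D_1 = 0.2749
D_2 = 0.3434
Terminal value at t=2: TV = D_3/(r−g) = 0.3548/(0.124−0.033) = 3.8984
P₀ = 0.2749/(1+0.124)^1 + 0.3434/(1+0.124)^2 + 3.8984/(1+0.124)^2 = 3.6021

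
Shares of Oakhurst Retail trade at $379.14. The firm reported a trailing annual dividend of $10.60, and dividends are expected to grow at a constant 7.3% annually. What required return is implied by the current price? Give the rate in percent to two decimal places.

Rearranging the constant-growth DDM: r = D₁/P₀ + g.
D₁ = 10.60 × (1 + 0.073) = 11.3738.
r = 11.3738 / 379.14 + 0.073 = 0.03000 + 0.073 = 0.10300

10.30%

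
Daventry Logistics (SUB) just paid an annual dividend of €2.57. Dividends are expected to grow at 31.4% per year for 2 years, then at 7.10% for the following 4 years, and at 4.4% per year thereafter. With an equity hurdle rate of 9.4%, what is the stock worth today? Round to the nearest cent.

€91.97

Three-stage DDM. Project D₁…D_6; terminal Gordon value at t=6 with g = 0.044; discount at r = 0.094.
D_1 = 3.3770
D_2 = 4.4374
D_3 = 4.7524
D_4 = 5.0898
D_5 = 5.4512
D_6 = 5.8382
TV_6 = 6.0951/(0.094−0.044) = 121.9024
P₀ = Σ Dₜ/(1+r)ᵗ + TV_6/(1+r)^6 = 91.9677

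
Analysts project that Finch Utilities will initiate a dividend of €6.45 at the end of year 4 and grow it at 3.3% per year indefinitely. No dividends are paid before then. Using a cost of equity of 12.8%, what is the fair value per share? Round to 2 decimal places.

€47.31

Deferred-dividend DDM. At t=3 the remaining stream is a growing perpetuity with first payment D_4 = 6.45.
V_3 = D_4/(r−g) = 6.45/(0.128−0.033) = 67.8947
P₀ = V_3/(1+r)^3 = 67.8947/(1+0.128)^3 = 47.3052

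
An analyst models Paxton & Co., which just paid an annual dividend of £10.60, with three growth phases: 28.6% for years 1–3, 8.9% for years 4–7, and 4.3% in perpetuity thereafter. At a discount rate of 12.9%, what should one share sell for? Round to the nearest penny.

Three-stage DDM. Project D₁…D_7; terminal Gordon value at t=7 with g = 0.043; discount at r = 0.129.
D_1 = 13.6316
D_2 = 17.5302
D_3 = 22.5439
D_4 = 24.5503
D_5 = 26.7353
D_6 = 29.1147
D_7 = 31.7059
TV_7 = 33.0693/(0.129−0.043) = 384.5264
P₀ = Σ Dₜ/(1+r)ᵗ + TV_7/(1+r)^7 = 263.2612

£263.26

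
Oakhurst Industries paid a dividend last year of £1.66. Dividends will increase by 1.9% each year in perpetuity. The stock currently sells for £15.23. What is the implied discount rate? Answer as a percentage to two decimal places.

13.01%

Rearranging the constant-growth DDM: r = D₁/P₀ + g.
D₁ = 1.66 × (1 + 0.019) = 1.6915.
r = 1.6915 / 15.23 + 0.019 = 0.11107 + 0.019 = 0.13007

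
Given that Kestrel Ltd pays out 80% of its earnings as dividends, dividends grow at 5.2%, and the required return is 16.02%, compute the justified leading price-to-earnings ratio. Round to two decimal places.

Justified leading P/E = b/(r−g) = 0.80/(0.1602−0.052) = 7.3937

7.39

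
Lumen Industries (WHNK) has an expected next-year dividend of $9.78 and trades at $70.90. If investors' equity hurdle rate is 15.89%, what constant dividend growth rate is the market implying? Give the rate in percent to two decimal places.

From P₀ = D₁/(r − g), the implied growth is g = r − D₁/P₀.
g = 0.1589 − 9.78/70.90 = 0.1589 − 0.13794 = 0.02096

2.10%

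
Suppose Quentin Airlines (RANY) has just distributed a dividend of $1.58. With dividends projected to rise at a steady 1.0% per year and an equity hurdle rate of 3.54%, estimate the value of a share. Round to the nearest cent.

$62.83

Gordon growth model: P₀ = D₁/(r − g). D₁ = 1.58 × (1 + 0.01) = 1.5958.
P₀ = 1.5958 / (0.0354 − 0.01) = 1.5958 / 0.0254 = 62.8268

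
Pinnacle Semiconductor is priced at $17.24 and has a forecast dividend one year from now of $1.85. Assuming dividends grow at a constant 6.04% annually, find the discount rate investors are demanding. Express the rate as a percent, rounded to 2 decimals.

Rearranging the constant-growth DDM: r = D₁/P₀ + g.
r = 1.8500 / 17.24 + 0.0604 = 0.10731 + 0.0604 = 0.16771

16.77%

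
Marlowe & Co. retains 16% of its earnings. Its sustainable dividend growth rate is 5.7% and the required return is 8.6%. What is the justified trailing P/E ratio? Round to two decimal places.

Payout ratio b = 1 − 0.16 = 0.84.
Justified trailing P/E = b(1+g)/(r−g) = 0.84×(1+0.057)/(0.086−0.057) = 30.6166

30.62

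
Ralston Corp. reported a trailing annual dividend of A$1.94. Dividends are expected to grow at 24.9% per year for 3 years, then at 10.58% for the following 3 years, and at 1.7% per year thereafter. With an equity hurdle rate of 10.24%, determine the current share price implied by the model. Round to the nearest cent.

Three-stage DDM. Project D₁…D_6; terminal Gordon value at t=6 with g = 0.017; discount at r = 0.1024.
D_1 = 2.4231
D_2 = 3.0264
D_3 = 3.7800
D_4 = 4.1799
D_5 = 4.6221
D_6 = 5.1112
TV_6 = 5.1980/(0.1024−0.017) = 60.8670
P₀ = Σ Dₜ/(1+r)ᵗ + TV_6/(1+r)^6 = 49.9378

A$49.94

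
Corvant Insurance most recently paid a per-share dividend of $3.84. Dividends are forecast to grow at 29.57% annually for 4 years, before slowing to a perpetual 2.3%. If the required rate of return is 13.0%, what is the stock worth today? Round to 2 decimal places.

$85.34

Two-stage DDM. Project D₁…D_4 at 0.2957, terminal growth 0.023, discount at r = 0.13.
D_1 = 4.9755
D_2 = 6.4467
D_3 = 8.3530
D_4 = 10.8230
Terminal value at t=4: TV = D_5/(r−g) = 11.0720/(0.13−0.023) = 103.4763
P₀ = 4.9755/(1+0.13)^1 + 6.4467/(1+0.13)^2 + 8.3530/(1+0.13)^3 + 10.8230/(1+0.13)^4 + 103.4763/(1+0.13)^4 = 85.3428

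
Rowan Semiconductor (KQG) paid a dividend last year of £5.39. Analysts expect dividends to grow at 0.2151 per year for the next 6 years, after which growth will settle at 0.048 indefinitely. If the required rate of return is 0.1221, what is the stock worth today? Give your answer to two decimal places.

Two-stage DDM. Project D₁…D_6 at 0.2151, terminal growth 0.048, discount at r = 0.1221.
D_1 = 6.5494
D_2 = 7.9582
D_3 = 9.6700
D_4 = 11.7500
D_5 = 14.2774
D_6 = 17.3485
Terminal value at t=6: TV = D_7/(r−g) = 18.1812/(0.1221−0.048) = 245.3601
P₀ = 6.5494/(1+0.1221)^1 + 7.9582/(1+0.1221)^2 + 9.6700/(1+0.1221)^3 + 11.7500/(1+0.1221)^4 + 14.2774/(1+0.1221)^5 + 17.3485/(1+0.1221)^6 + 245.3601/(1+0.1221)^6 = 166.0477

£166.05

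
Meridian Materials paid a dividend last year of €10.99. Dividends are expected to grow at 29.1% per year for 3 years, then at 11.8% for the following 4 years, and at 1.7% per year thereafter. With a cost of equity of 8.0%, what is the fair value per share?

€477.52

Three-stage DDM. Project D₁…D_7; terminal Gordon value at t=7 with g = 0.017; discount at r = 0.08.
D_1 = 14.1881
D_2 = 18.3168
D_3 = 23.6470
D_4 = 26.4374
D_5 = 29.5570
D_6 = 33.0447
D_7 = 36.9440
TV_7 = 37.5720/(0.08−0.017) = 596.3813
P₀ = Σ Dₜ/(1+r)ᵗ + TV_7/(1+r)^7 = 477.5238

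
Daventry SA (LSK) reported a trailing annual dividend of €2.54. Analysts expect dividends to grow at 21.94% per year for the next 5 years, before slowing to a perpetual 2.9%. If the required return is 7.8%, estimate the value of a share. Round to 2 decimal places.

€117.45

Two-stage DDM. Project D₁…D_5 at 0.2194, terminal growth 0.029, discount at r = 0.078.
D_1 = 3.0973
D_2 = 3.7768
D_3 = 4.6055
D_4 = 5.6159
D_5 = 6.8480
Terminal value at t=5: TV = D_6/(r−g) = 7.0466/(0.078−0.029) = 143.8083
P₀ = 3.0973/(1+0.078)^1 + 3.7768/(1+0.078)^2 + 4.6055/(1+0.078)^3 + 5.6159/(1+0.078)^4 + 6.8480/(1+0.078)^5 + 143.8083/(1+0.078)^5 = 117.4470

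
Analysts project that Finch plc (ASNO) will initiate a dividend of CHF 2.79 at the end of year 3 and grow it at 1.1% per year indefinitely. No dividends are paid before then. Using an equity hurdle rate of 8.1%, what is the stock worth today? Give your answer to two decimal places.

CHF 34.11

Deferred-dividend DDM. At t=2 the remaining stream is a growing perpetuity with first payment D_3 = 2.79.
V_2 = D_3/(r−g) = 2.79/(0.081−0.011) = 39.8571
P₀ = V_2/(1+r)^2 = 39.8571/(1+0.081)^2 = 34.1079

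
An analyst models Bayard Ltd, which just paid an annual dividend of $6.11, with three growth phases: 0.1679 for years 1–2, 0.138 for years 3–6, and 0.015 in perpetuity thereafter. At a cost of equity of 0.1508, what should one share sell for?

$81.95

Three-stage DDM. Project D₁…D_6; terminal Gordon value at t=6 with g = 0.015; discount at r = 0.1508.
D_1 = 7.1359
D_2 = 8.3340
D_3 = 9.4841
D_4 = 10.7929
D_5 = 12.2823
D_6 = 13.9772
TV_6 = 14.1869/(0.1508−0.015) = 104.4691
P₀ = Σ Dₜ/(1+r)ᵗ + TV_6/(1+r)^6 = 81.9501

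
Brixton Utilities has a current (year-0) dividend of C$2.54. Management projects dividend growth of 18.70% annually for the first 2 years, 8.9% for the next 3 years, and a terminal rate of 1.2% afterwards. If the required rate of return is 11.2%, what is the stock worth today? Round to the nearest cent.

Three-stage DDM. Project D₁…D_5; terminal Gordon value at t=5 with g = 0.012; discount at r = 0.112.
D_1 = 3.0150
D_2 = 3.5788
D_3 = 3.8973
D_4 = 4.2442
D_5 = 4.6219
TV_5 = 4.6773/(0.112−0.012) = 46.7734
P₀ = Σ Dₜ/(1+r)ᵗ + TV_5/(1+r)^5 = 41.4428

C$41.44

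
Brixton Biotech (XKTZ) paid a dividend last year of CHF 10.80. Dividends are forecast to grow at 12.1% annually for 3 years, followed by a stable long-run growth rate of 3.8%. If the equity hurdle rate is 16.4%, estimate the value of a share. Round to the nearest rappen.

Two-stage DDM. Project D₁…D_3 at 0.121, terminal growth 0.038, discount at r = 0.164.
D_1 = 12.1068
D_2 = 13.5717
D_3 = 15.2139
Terminal value at t=3: TV = D_4/(r−g) = 15.7920/(0.164−0.038) = 125.3336
P₀ = 12.1068/(1+0.164)^1 + 13.5717/(1+0.164)^2 + 15.2139/(1+0.164)^3 + 125.3336/(1+0.164)^3 = 109.5356

CHF 109.54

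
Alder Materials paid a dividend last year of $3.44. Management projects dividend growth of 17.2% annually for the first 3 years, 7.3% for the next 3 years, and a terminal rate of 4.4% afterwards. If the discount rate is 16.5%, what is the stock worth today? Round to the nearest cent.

Three-stage DDM. Project D₁…D_6; terminal Gordon value at t=6 with g = 0.044; discount at r = 0.165.
D_1 = 4.0317
D_2 = 4.7251
D_3 = 5.5379
D_4 = 5.9421
D_5 = 6.3759
D_6 = 6.8413
TV_6 = 7.1423/(0.165−0.044) = 59.0277
P₀ = Σ Dₜ/(1+r)ᵗ + TV_6/(1+r)^6 = 42.9880

$42.99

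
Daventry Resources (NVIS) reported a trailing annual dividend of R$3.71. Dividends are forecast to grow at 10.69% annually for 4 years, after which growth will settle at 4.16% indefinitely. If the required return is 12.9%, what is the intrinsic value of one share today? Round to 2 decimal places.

Two-stage DDM. Project D₁…D_4 at 0.1069, terminal growth 0.0416, discount at r = 0.129.
D_1 = 4.1066
D_2 = 4.5456
D_3 = 5.0315
D_4 = 5.5694
Terminal value at t=4: TV = D_5/(r−g) = 5.8011/(0.129−0.0416) = 66.3738
P₀ = 4.1066/(1+0.129)^1 + 4.5456/(1+0.129)^2 + 5.0315/(1+0.129)^3 + 5.5694/(1+0.129)^4 + 66.3738/(1+0.129)^4 = 54.9806

R$54.98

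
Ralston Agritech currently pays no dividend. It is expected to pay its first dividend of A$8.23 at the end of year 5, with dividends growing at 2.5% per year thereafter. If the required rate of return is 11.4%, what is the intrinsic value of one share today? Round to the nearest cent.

Deferred-dividend DDM. At t=4 the remaining stream is a growing perpetuity with first payment D_5 = 8.23.
V_4 = D_5/(r−g) = 8.23/(0.114−0.025) = 92.4719
P₀ = V_4/(1+r)^4 = 92.4719/(1+0.114)^4 = 60.0439

A$60.04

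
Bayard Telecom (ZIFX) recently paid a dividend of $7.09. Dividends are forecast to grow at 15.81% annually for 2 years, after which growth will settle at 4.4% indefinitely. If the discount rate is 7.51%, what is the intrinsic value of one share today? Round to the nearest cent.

$292.04

Two-stage DDM. Project D₁…D_2 at 0.1581, terminal growth 0.044, discount at r = 0.0751.
D_1 = 8.2109
D_2 = 9.5091
Terminal value at t=2: TV = D_3/(r−g) = 9.9275/(0.0751−0.044) = 319.2115
P₀ = 8.2109/(1+0.0751)^1 + 9.5091/(1+0.0751)^2 + 319.2115/(1+0.0751)^2 = 292.0370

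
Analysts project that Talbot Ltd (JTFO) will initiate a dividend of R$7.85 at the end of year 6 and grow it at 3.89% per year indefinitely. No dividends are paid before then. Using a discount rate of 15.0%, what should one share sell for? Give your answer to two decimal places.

R$35.13

Deferred-dividend DDM. At t=5 the remaining stream is a growing perpetuity with first payment D_6 = 7.85.
V_5 = D_6/(r−g) = 7.85/(0.15−0.0389) = 70.6571
P₀ = V_5/(1+r)^5 = 70.6571/(1+0.15)^5 = 35.1290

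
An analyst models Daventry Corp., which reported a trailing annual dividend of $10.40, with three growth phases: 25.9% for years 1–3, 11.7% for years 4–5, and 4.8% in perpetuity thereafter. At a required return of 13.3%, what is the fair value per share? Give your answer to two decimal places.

$237.61

Three-stage DDM. Project D₁…D_5; terminal Gordon value at t=5 with g = 0.048; discount at r = 0.133.
D_1 = 13.0936
D_2 = 16.4848
D_3 = 20.7544
D_4 = 23.1827
D_5 = 25.8951
TV_5 = 27.1380/(0.133−0.048) = 319.2708
P₀ = Σ Dₜ/(1+r)ᵗ + TV_5/(1+r)^5 = 237.6117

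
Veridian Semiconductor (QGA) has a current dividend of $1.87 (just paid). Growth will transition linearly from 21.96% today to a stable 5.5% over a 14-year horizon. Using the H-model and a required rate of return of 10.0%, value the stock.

$91.72

H-model: P₀ = D₀[(1+g_L) + H(g_S−g_L)]/(r−g_L), with H = 14/2 = 7.
P₀ = 1.87 × [(1+0.055) + 7×(0.2196−0.055)] / (0.1−0.055)
   = 1.87 × 2.2072 / 0.045 = 91.7214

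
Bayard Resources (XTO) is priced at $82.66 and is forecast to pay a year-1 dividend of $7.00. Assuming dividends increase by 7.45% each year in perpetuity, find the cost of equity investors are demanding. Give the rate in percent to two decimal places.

Rearranging the constant-growth DDM: r = D₁/P₀ + g.
r = 7.0000 / 82.66 + 0.0745 = 0.08468 + 0.0745 = 0.15918

15.92%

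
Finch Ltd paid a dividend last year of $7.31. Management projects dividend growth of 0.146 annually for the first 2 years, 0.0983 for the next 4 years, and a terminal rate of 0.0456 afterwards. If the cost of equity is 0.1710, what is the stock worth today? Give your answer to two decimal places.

Three-stage DDM. Project D₁…D_6; terminal Gordon value at t=6 with g = 0.0456; discount at r = 0.171.
D_1 = 8.3773
D_2 = 9.6003
D_3 = 10.5441
D_4 = 11.5805
D_5 = 12.7189
D_6 = 13.9692
TV_6 = 14.6062/(0.171−0.0456) = 116.4766
P₀ = Σ Dₜ/(1+r)ᵗ + TV_6/(1+r)^6 = 83.2498

$83.25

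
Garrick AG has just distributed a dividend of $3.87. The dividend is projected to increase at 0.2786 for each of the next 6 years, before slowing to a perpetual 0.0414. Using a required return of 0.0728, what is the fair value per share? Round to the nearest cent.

$412.74

Two-stage DDM. Project D₁…D_6 at 0.2786, terminal growth 0.0414, discount at r = 0.0728.
D_1 = 4.9482
D_2 = 6.3267
D_3 = 8.0894
D_4 = 10.3431
D_5 = 13.2247
D_6 = 16.9090
Terminal value at t=6: TV = D_7/(r−g) = 17.6091/(0.0728−0.0414) = 560.7988
P₀ = 4.9482/(1+0.0728)^1 + 6.3267/(1+0.0728)^2 + 8.0894/(1+0.0728)^3 + 10.3431/(1+0.0728)^4 + 13.2247/(1+0.0728)^5 + 16.9090/(1+0.0728)^6 + 560.7988/(1+0.0728)^6 = 412.7386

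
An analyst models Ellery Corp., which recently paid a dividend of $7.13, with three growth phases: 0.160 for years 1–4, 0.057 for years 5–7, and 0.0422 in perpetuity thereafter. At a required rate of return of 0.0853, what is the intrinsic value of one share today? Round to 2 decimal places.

Three-stage DDM. Project D₁…D_7; terminal Gordon value at t=7 with g = 0.0422; discount at r = 0.0853.
D_1 = 8.2708
D_2 = 9.5941
D_3 = 11.1292
D_4 = 12.9099
D_5 = 13.6457
D_6 = 14.4235
D_7 = 15.2457
TV_7 = 15.8890/(0.0853−0.0422) = 368.6551
P₀ = Σ Dₜ/(1+r)ᵗ + TV_7/(1+r)^7 = 268.1221

$268.12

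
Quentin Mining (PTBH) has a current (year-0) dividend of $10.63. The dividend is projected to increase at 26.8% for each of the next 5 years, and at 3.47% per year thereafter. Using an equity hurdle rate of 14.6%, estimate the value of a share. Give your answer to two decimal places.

$236.61

Two-stage DDM. Project D₁…D_5 at 0.268, terminal growth 0.0347, discount at r = 0.146.
D_1 = 13.4788
D_2 = 17.0912
D_3 = 21.6716
D_4 = 27.4796
D_5 = 34.8441
Terminal value at t=5: TV = D_6/(r−g) = 36.0532/(0.146−0.0347) = 323.9282
P₀ = 13.4788/(1+0.146)^1 + 17.0912/(1+0.146)^2 + 21.6716/(1+0.146)^3 + 27.4796/(1+0.146)^4 + 34.8441/(1+0.146)^5 + 323.9282/(1+0.146)^5 = 236.6147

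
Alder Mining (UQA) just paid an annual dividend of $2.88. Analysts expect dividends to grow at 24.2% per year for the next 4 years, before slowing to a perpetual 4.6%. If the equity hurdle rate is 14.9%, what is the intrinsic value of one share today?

$53.98

Two-stage DDM. Project D₁…D_4 at 0.242, terminal growth 0.046, discount at r = 0.149.
D_1 = 3.5770
D_2 = 4.4426
D_3 = 5.5177
D_4 = 6.8530
Terminal value at t=4: TV = D_5/(r−g) = 7.1682/(0.149−0.046) = 69.5942
P₀ = 3.5770/(1+0.149)^1 + 4.4426/(1+0.149)^2 + 5.5177/(1+0.149)^3 + 6.8530/(1+0.149)^4 + 69.5942/(1+0.149)^4 = 53.9769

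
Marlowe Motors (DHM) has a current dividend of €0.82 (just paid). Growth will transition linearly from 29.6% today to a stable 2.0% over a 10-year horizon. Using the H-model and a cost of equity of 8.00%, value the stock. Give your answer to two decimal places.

€32.80

H-model: P₀ = D₀[(1+g_L) + H(g_S−g_L)]/(r−g_L), with H = 10/2 = 5.
P₀ = 0.82 × [(1+0.02) + 5×(0.296−0.02)] / (0.08−0.02)
   = 0.82 × 2.4000 / 0.06 = 32.8000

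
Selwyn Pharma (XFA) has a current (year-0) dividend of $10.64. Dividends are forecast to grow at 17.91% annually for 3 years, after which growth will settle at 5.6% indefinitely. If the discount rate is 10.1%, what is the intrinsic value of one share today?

Two-stage DDM. Project D₁…D_3 at 0.1791, terminal growth 0.056, discount at r = 0.101.
D_1 = 12.5456
D_2 = 14.7925
D_3 = 17.4419
Terminal value at t=3: TV = D_4/(r−g) = 18.4186/(0.101−0.056) = 409.3030
P₀ = 12.5456/(1+0.101)^1 + 14.7925/(1+0.101)^2 + 17.4419/(1+0.101)^3 + 409.3030/(1+0.101)^3 = 343.3447

$343.34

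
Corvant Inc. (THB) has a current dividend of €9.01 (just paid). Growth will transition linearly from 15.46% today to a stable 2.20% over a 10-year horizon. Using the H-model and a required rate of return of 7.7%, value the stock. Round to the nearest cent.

H-model: P₀ = D₀[(1+g_L) + H(g_S−g_L)]/(r−g_L), with H = 10/2 = 5.
P₀ = 9.01 × [(1+0.022) + 5×(0.1546−0.022)] / (0.077−0.022)
   = 9.01 × 1.6850 / 0.055 = 276.0336

€276.03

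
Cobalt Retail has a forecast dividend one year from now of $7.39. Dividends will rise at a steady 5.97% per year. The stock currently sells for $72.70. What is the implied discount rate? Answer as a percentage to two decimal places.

Rearranging the constant-growth DDM: r = D₁/P₀ + g.
r = 7.3900 / 72.70 + 0.0597 = 0.10165 + 0.0597 = 0.16135

16.14%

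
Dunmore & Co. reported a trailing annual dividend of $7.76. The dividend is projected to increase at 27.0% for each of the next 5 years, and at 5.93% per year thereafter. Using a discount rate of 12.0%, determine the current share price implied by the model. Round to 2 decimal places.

$311.34

Two-stage DDM. Project D₁…D_5 at 0.27, terminal growth 0.0593, discount at r = 0.12.
D_1 = 9.8552
D_2 = 12.5161
D_3 = 15.8955
D_4 = 20.1872
D_5 = 25.6378
Terminal value at t=5: TV = D_6/(r−g) = 27.1581/(0.12−0.0593) = 447.4151
P₀ = 9.8552/(1+0.12)^1 + 12.5161/(1+0.12)^2 + 15.8955/(1+0.12)^3 + 20.1872/(1+0.12)^4 + 25.6378/(1+0.12)^5 + 447.4151/(1+0.12)^5 = 311.3433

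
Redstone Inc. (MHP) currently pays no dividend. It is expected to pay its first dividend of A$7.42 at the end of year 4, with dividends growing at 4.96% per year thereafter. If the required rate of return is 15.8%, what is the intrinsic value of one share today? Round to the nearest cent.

A$44.08

Deferred-dividend DDM. At t=3 the remaining stream is a growing perpetuity with first payment D_4 = 7.42.
V_3 = D_4/(r−g) = 7.42/(0.158−0.0496) = 68.4502
P₀ = V_3/(1+r)^3 = 68.4502/(1+0.158)^3 = 44.0807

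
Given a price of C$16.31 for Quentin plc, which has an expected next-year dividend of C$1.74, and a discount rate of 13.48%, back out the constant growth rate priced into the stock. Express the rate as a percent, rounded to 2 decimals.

From P₀ = D₁/(r − g), the implied growth is g = r − D₁/P₀.
g = 0.1348 − 1.74/16.31 = 0.1348 − 0.10668 = 0.02812

2.81%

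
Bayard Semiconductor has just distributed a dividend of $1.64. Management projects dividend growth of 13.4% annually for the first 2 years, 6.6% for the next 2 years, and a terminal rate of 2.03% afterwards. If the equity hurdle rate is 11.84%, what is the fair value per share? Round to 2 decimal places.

$22.42

Three-stage DDM. Project D₁…D_4; terminal Gordon value at t=4 with g = 0.0203; discount at r = 0.1184.
D_1 = 1.8598
D_2 = 2.1090
D_3 = 2.2482
D_4 = 2.3965
TV_4 = 2.4452/(0.1184−0.0203) = 24.9255
P₀ = Σ Dₜ/(1+r)ᵗ + TV_4/(1+r)^4 = 22.4192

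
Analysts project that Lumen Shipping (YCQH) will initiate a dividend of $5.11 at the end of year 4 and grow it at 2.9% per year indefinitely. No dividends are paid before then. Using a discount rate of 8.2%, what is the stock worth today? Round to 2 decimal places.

$76.11

Deferred-dividend DDM. At t=3 the remaining stream is a growing perpetuity with first payment D_4 = 5.11.
V_3 = D_4/(r−g) = 5.11/(0.082−0.029) = 96.4151
P₀ = V_3/(1+r)^3 = 96.4151/(1+0.082)^3 = 76.1138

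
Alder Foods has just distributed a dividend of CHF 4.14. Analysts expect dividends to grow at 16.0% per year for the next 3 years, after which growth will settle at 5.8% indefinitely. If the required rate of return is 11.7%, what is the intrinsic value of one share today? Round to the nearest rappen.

CHF 96.55

Two-stage DDM. Project D₁…D_3 at 0.16, terminal growth 0.058, discount at r = 0.117.
D_1 = 4.8024
D_2 = 5.5708
D_3 = 6.4621
Terminal value at t=3: TV = D_4/(r−g) = 6.8369/(0.117−0.058) = 115.8799
P₀ = 4.8024/(1+0.117)^1 + 5.5708/(1+0.117)^2 + 6.4621/(1+0.117)^3 + 115.8799/(1+0.117)^3 = 96.5484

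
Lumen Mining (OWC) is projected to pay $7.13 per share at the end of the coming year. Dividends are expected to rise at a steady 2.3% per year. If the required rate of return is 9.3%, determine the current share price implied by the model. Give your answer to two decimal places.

$101.86

Gordon growth model: P₀ = D₁/(r − g), with D₁ = 7.13 given directly.
P₀ = 7.1300 / (0.093 − 0.023) = 7.1300 / 0.07 = 101.8571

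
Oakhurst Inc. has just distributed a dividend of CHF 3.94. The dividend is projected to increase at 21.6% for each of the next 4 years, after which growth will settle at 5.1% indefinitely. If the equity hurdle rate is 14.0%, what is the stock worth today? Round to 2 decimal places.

Two-stage DDM. Project D₁…D_4 at 0.216, terminal growth 0.051, discount at r = 0.14.
D_1 = 4.7910
D_2 = 5.8259
D_3 = 7.0843
D_4 = 8.6145
Terminal value at t=4: TV = D_5/(r−g) = 9.0538/(0.14−0.051) = 101.7286
P₀ = 4.7910/(1+0.14)^1 + 5.8259/(1+0.14)^2 + 7.0843/(1+0.14)^3 + 8.6145/(1+0.14)^4 + 101.7286/(1+0.14)^4 = 78.7992

CHF 78.80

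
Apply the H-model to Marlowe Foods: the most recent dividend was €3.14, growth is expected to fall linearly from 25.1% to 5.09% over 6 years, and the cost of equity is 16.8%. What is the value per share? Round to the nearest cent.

H-model: P₀ = D₀[(1+g_L) + H(g_S−g_L)]/(r−g_L), with H = 6/2 = 3.
P₀ = 3.14 × [(1+0.0509) + 3×(0.251−0.0509)] / (0.168−0.0509)
   = 3.14 × 1.6512 / 0.1171 = 44.2764

€44.28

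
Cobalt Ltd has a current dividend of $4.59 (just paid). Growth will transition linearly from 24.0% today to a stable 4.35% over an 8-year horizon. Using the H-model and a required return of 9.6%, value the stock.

H-model: P₀ = D₀[(1+g_L) + H(g_S−g_L)]/(r−g_L), with H = 8/2 = 4.
P₀ = 4.59 × [(1+0.0435) + 4×(0.24−0.0435)] / (0.096−0.0435)
   = 4.59 × 1.8295 / 0.0525 = 159.9506

$159.95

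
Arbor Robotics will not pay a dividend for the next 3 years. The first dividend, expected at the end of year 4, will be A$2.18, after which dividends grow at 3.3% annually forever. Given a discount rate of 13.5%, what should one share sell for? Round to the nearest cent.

A$14.62

Deferred-dividend DDM. At t=3 the remaining stream is a growing perpetuity with first payment D_4 = 2.18.
V_3 = D_4/(r−g) = 2.18/(0.135−0.033) = 21.3725
P₀ = V_3/(1+r)^3 = 21.3725/(1+0.135)^3 = 14.6174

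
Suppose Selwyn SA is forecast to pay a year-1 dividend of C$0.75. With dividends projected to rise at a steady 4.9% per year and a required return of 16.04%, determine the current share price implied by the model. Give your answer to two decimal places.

C$6.73

Gordon growth model: P₀ = D₁/(r − g), with D₁ = 0.75 given directly.
P₀ = 0.7500 / (0.1604 − 0.049) = 0.7500 / 0.1114 = 6.7325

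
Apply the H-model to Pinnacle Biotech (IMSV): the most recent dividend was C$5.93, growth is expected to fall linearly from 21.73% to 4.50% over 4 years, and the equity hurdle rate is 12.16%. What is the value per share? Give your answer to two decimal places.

C$107.58

H-model: P₀ = D₀[(1+g_L) + H(g_S−g_L)]/(r−g_L), with H = 4/2 = 2.
P₀ = 5.93 × [(1+0.045) + 2×(0.2173−0.045)] / (0.1216−0.045)
   = 5.93 × 1.3896 / 0.0766 = 107.5761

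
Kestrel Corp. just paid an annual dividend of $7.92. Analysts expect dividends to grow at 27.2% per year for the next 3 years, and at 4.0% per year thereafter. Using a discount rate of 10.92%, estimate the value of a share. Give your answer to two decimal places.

$210.95

Two-stage DDM. Project D₁…D_3 at 0.272, terminal growth 0.04, discount at r = 0.1092.
D_1 = 10.0742
D_2 = 12.8144
D_3 = 16.3000
Terminal value at t=3: TV = D_4/(r−g) = 16.9520/(0.1092−0.04) = 244.9705
P₀ = 10.0742/(1+0.1092)^1 + 12.8144/(1+0.1092)^2 + 16.3000/(1+0.1092)^3 + 244.9705/(1+0.1092)^3 = 210.9503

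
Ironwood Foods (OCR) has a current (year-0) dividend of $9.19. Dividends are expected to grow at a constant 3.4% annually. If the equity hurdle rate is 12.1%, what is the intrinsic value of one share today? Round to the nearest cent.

$109.22

Gordon growth model: P₀ = D₁/(r − g). D₁ = 9.19 × (1 + 0.034) = 9.5025.
P₀ = 9.5025 / (0.121 − 0.034) = 9.5025 / 0.087 = 109.2237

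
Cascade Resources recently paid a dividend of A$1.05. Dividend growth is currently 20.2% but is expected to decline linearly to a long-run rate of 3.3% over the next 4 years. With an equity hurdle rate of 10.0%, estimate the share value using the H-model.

H-model: P₀ = D₀[(1+g_L) + H(g_S−g_L)]/(r−g_L), with H = 4/2 = 2.
P₀ = 1.05 × [(1+0.033) + 2×(0.202−0.033)] / (0.1−0.033)
   = 1.05 × 1.3710 / 0.067 = 21.4858

A$21.49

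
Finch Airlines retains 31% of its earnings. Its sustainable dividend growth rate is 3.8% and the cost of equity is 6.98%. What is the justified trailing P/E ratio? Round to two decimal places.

Payout ratio b = 1 − 0.31 = 0.69.
Justified trailing P/E = b(1+g)/(r−g) = 0.69×(1+0.038)/(0.0698−0.038) = 22.5226

22.52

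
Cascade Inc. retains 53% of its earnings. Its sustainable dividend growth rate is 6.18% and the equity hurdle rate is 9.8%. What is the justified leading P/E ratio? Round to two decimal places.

12.98

Payout ratio b = 1 − 0.53 = 0.47.
Justified leading P/E = b/(r−g) = 0.47/(0.098−0.0618) = 12.9834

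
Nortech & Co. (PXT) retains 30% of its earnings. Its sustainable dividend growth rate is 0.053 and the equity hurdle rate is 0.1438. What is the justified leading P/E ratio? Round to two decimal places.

7.71

Payout ratio b = 1 − 0.30 = 0.70.
Justified leading P/E = b/(r−g) = 0.70/(0.1438−0.053) = 7.7093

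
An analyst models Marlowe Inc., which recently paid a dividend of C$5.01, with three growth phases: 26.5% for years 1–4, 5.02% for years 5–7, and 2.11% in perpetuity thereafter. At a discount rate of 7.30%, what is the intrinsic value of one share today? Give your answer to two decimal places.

Three-stage DDM. Project D₁…D_7; terminal Gordon value at t=7 with g = 0.0211; discount at r = 0.073.
D_1 = 6.3377
D_2 = 8.0171
D_3 = 10.1417
D_4 = 12.8292
D_5 = 13.4732
D_6 = 14.1496
D_7 = 14.8599
TV_7 = 15.1734/(0.073−0.0211) = 292.3592
P₀ = Σ Dₜ/(1+r)ᵗ + TV_7/(1+r)^7 = 237.1091

C$237.11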